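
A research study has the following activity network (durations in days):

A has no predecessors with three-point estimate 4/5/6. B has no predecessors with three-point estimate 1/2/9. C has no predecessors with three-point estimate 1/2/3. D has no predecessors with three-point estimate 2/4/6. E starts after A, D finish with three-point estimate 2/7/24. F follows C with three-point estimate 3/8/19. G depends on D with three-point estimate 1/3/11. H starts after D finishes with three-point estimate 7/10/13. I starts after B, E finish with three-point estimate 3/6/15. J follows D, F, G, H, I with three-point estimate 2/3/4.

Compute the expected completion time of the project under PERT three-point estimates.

24 days

te_A = (4 + 4·5 + 6)/6 = 30/6 = 5
te_B = (1 + 4·2 + 9)/6 = 18/6 = 3
te_C = (1 + 4·2 + 3)/6 = 12/6 = 2
te_D = (2 + 4·4 + 6)/6 = 24/6 = 4
te_E = (2 + 4·7 + 24)/6 = 54/6 = 9
te_F = (3 + 4·8 + 19)/6 = 54/6 = 9
te_G = (1 + 4·3 + 11)/6 = 24/6 = 4
te_H = (7 + 4·10 + 13)/6 = 60/6 = 10
te_I = (3 + 4·6 + 15)/6 = 42/6 = 7
te_J = (2 + 4·3 + 4)/6 = 18/6 = 3

Forward pass:
ES_A = 0; EF_A = 5
ES_B = 0; EF_B = 3
ES_C = 0; EF_C = 2
ES_D = 0; EF_D = 4
ES_E = max(EF_A=5, EF_D=4) = 5; EF_E = 5+9 = 14
ES_F = 2; EF_F = 2+9 = 11
ES_G = 4; EF_G = 4+4 = 8
ES_H = 4; EF_H = 4+10 = 14
ES_I = max(EF_B=3, EF_E=14) = 14; EF_I = 14+7 = 21
ES_J = max(EF_D=4, EF_F=11, EF_G=8, EF_H=14, EF_I=21) = 21; EF_J = 21+3 = 24
Expected project duration μ = 24 days. Critical path: A → E → I → J.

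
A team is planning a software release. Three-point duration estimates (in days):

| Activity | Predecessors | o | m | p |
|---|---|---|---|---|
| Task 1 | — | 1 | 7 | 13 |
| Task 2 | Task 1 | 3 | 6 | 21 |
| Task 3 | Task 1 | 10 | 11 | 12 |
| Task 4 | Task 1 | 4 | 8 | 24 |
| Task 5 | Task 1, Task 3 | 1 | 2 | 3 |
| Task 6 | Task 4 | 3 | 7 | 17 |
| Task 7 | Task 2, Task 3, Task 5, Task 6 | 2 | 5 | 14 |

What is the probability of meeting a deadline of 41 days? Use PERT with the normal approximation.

0.978

te_Task 1 = (1 + 4·7 + 13)/6 = 42/6 = 7; σ²_Task 1 = ((13−1)/6)² = 4.000
te_Task 2 = (3 + 4·6 + 21)/6 = 48/6 = 8; σ²_Task 2 = ((21−3)/6)² = 9.000
te_Task 3 = (10 + 4·11 + 12)/6 = 66/6 = 11; σ²_Task 3 = ((12−10)/6)² = 0.111
te_Task 4 = (4 + 4·8 + 24)/6 = 60/6 = 10; σ²_Task 4 = ((24−4)/6)² = 11.111
te_Task 5 = (1 + 4·2 + 3)/6 = 12/6 = 2; σ²_Task 5 = ((3−1)/6)² = 0.111
te_Task 6 = (3 + 4·7 + 17)/6 = 48/6 = 8; σ²_Task 6 = ((17−3)/6)² = 5.444
te_Task 7 = (2 + 4·5 + 14)/6 = 36/6 = 6; σ²_Task 7 = ((14−2)/6)² = 4.000

Forward pass:
ES_Task 1 = 0; EF_Task 1 = 7
ES_Task 2 = 7; EF_Task 2 = 7+8 = 15
ES_Task 3 = 7; EF_Task 3 = 7+11 = 18
ES_Task 4 = 7; EF_Task 4 = 7+10 = 17
ES_Task 5 = max(EF_Task 1=7, EF_Task 3=18) = 18; EF_Task 5 = 18+2 = 20
ES_Task 6 = 17; EF_Task 6 = 17+8 = 25
ES_Task 7 = max(EF_Task 2=15, EF_Task 3=18, EF_Task 5=20, EF_Task 6=25) = 25; EF_Task 7 = 25+6 = 31
Expected project duration μ = 31 days. Critical path: Task 1 → Task 4 → Task 6 → Task 7.

Variance along critical path = 4.000 + 11.111 + 5.444 + 4.000 = 24.556; σ = √24.556 = 4.955 days.
Z = (41 − 31) / 4.955 = 2.018
P(T ≤ 41) = Φ(2.018) ≈ 0.978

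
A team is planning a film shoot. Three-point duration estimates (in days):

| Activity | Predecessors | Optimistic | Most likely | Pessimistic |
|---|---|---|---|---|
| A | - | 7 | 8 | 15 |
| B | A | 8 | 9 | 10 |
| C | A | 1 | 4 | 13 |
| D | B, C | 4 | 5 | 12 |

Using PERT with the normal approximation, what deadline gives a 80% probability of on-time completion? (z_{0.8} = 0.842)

te_A = (7 + 4·8 + 15)/6 = 54/6 = 9; σ²_A = ((15−7)/6)² = 1.778
te_B = (8 + 4·9 + 10)/6 = 54/6 = 9; σ²_B = ((10−8)/6)² = 0.111
te_C = (1 + 4·4 + 13)/6 = 30/6 = 5; σ²_C = ((13−1)/6)² = 4.000
te_D = (4 + 4·5 + 12)/6 = 36/6 = 6; σ²_D = ((12−4)/6)² = 1.778

Forward pass:
ES_A = 0; EF_A = 9
ES_B = 9; EF_B = 9+9 = 18
ES_C = 9; EF_C = 9+5 = 14
ES_D = max(EF_B=18, EF_C=14) = 18; EF_D = 18+6 = 24
Expected project duration μ = 24 days. Critical path: A → B → D.

Variance along critical path = 1.778 + 0.111 + 1.778 = 3.667; σ = 1.915 days.
D = μ + z·σ = 24 + 0.842·1.915 = 25.6 days

25.6 days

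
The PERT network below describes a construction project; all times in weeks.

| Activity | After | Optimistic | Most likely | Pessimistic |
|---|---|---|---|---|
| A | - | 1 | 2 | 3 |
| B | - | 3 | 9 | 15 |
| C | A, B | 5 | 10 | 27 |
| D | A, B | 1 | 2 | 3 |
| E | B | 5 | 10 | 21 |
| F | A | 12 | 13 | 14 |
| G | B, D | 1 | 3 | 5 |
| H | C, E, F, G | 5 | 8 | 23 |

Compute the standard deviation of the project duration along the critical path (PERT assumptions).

5.14 weeks

te_A = (1 + 4·2 + 3)/6 = 12/6 = 2; σ²_A = ((3−1)/6)² = 0.111
te_B = (3 + 4·9 + 15)/6 = 54/6 = 9; σ²_B = ((15−3)/6)² = 4.000
te_C = (5 + 4·10 + 27)/6 = 72/6 = 12; σ²_C = ((27−5)/6)² = 13.444
te_D = (1 + 4·2 + 3)/6 = 12/6 = 2; σ²_D = ((3−1)/6)² = 0.111
te_E = (5 + 4·10 + 21)/6 = 66/6 = 11; σ²_E = ((21−5)/6)² = 7.111
te_F = (12 + 4·13 + 14)/6 = 78/6 = 13; σ²_F = ((14−12)/6)² = 0.111
te_G = (1 + 4·3 + 5)/6 = 18/6 = 3; σ²_G = ((5−1)/6)² = 0.444
te_H = (5 + 4·8 + 23)/6 = 60/6 = 10; σ²_H = ((23−5)/6)² = 9.000

Forward pass:
ES_A = 0; EF_A = 2
ES_B = 0; EF_B = 9
ES_C = max(EF_A=2, EF_B=9) = 9; EF_C = 9+12 = 21
ES_D = max(EF_A=2, EF_B=9) = 9; EF_D = 9+2 = 11
ES_E = 9; EF_E = 9+11 = 20
ES_F = 2; EF_F = 2+13 = 15
ES_G = max(EF_B=9, EF_D=11) = 11; EF_G = 11+3 = 14
ES_H = max(EF_C=21, EF_E=20, EF_F=15, EF_G=14) = 21; EF_H = 21+10 = 31
Expected project duration μ = 31 weeks. Critical path: B → C → H.

Variance along critical path = 4.000 + 13.444 + 9.000 = 26.444
σ = √26.444 = 5.142 weeks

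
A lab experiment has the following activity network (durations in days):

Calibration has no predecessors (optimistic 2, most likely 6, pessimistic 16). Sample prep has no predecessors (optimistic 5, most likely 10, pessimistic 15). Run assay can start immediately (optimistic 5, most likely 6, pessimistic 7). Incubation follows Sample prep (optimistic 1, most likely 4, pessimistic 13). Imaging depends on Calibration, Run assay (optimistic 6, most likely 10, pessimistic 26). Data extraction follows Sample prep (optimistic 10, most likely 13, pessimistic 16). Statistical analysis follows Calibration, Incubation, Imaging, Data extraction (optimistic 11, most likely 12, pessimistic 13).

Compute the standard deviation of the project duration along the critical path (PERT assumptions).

1.97 days

te_Calibration = (2 + 4·6 + 16)/6 = 42/6 = 7; σ²_Calibration = ((16−2)/6)² = 5.444
te_Sample prep = (5 + 4·10 + 15)/6 = 60/6 = 10; σ²_Sample prep = ((15−5)/6)² = 2.778
te_Run assay = (5 + 4·6 + 7)/6 = 36/6 = 6; σ²_Run assay = ((7−5)/6)² = 0.111
te_Incubation = (1 + 4·4 + 13)/6 = 30/6 = 5; σ²_Incubation = ((13−1)/6)² = 4.000
te_Imaging = (6 + 4·10 + 26)/6 = 72/6 = 12; σ²_Imaging = ((26−6)/6)² = 11.111
te_Data extraction = (10 + 4·13 + 16)/6 = 78/6 = 13; σ²_Data extraction = ((16−10)/6)² = 1.000
te_Statistical analysis = (11 + 4·12 + 13)/6 = 72/6 = 12; σ²_Statistical analysis = ((13−11)/6)² = 0.111

Forward pass:
ES_Calibration = 0; EF_Calibration = 7
ES_Sample prep = 0; EF_Sample prep = 10
ES_Run assay = 0; EF_Run assay = 6
ES_Incubation = 10; EF_Incubation = 10+5 = 15
ES_Imaging = max(EF_Calibration=7, EF_Run assay=6) = 7; EF_Imaging = 7+12 = 19
ES_Data extraction = 10; EF_Data extraction = 10+13 = 23
ES_Statistical analysis = max(EF_Calibration=7, EF_Incubation=15, EF_Imaging=19, EF_Data extraction=23) = 23; EF_Statistical analysis = 23+12 = 35
Expected project duration μ = 35 days. Critical path: Sample prep → Data extraction → Statistical analysis.

Variance along critical path = 2.778 + 1.000 + 0.111 = 3.889
σ = √3.889 = 1.972 days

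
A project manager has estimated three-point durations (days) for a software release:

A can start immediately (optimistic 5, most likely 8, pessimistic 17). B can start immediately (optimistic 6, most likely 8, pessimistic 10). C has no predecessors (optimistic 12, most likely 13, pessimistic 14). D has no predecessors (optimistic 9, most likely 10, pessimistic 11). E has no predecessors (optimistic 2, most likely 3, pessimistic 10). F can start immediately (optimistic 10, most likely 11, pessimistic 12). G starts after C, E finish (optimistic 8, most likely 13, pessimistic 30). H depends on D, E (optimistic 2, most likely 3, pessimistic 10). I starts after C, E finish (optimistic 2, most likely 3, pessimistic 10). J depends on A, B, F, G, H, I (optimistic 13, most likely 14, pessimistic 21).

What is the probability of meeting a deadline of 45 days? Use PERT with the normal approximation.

0.695

te_A = (5 + 4·8 + 17)/6 = 54/6 = 9; σ²_A = ((17−5)/6)² = 4.000
te_B = (6 + 4·8 + 10)/6 = 48/6 = 8; σ²_B = ((10−6)/6)² = 0.444
te_C = (12 + 4·13 + 14)/6 = 78/6 = 13; σ²_C = ((14−12)/6)² = 0.111
te_D = (9 + 4·10 + 11)/6 = 60/6 = 10; σ²_D = ((11−9)/6)² = 0.111
te_E = (2 + 4·3 + 10)/6 = 24/6 = 4; σ²_E = ((10−2)/6)² = 1.778
te_F = (10 + 4·11 + 12)/6 = 66/6 = 11; σ²_F = ((12−10)/6)² = 0.111
te_G = (8 + 4·13 + 30)/6 = 90/6 = 15; σ²_G = ((30−8)/6)² = 13.444
te_H = (2 + 4·3 + 10)/6 = 24/6 = 4; σ²_H = ((10−2)/6)² = 1.778
te_I = (2 + 4·3 + 10)/6 = 24/6 = 4; σ²_I = ((10−2)/6)² = 1.778
te_J = (13 + 4·14 + 21)/6 = 90/6 = 15; σ²_J = ((21−13)/6)² = 1.778

Forward pass:
ES_A = 0; EF_A = 9
ES_B = 0; EF_B = 8
ES_C = 0; EF_C = 13
ES_D = 0; EF_D = 10
ES_E = 0; EF_E = 4
ES_F = 0; EF_F = 11
ES_G = max(EF_C=13, EF_E=4) = 13; EF_G = 13+15 = 28
ES_H = max(EF_D=10, EF_E=4) = 10; EF_H = 10+4 = 14
ES_I = max(EF_C=13, EF_E=4) = 13; EF_I = 13+4 = 17
ES_J = max(EF_A=9, EF_B=8, EF_F=11, EF_G=28, EF_H=14, EF_I=17) = 28; EF_J = 28+15 = 43
Expected project duration μ = 43 days. Critical path: C → G → J.

Variance along critical path = 0.111 + 13.444 + 1.778 = 15.333; σ = √15.333 = 3.916 days.
Z = (45 − 43) / 3.916 = 0.511
P(T ≤ 45) = Φ(0.511) ≈ 0.695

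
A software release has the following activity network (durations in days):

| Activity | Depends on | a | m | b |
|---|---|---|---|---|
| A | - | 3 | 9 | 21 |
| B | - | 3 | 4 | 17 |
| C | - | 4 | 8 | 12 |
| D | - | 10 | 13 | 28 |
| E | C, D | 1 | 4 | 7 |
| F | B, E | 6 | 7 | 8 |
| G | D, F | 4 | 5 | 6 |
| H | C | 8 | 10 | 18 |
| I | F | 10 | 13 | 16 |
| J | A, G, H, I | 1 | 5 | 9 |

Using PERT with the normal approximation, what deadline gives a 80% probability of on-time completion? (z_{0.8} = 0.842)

47.0 days

te_A = (3 + 4·9 + 21)/6 = 60/6 = 10; σ²_A = ((21−3)/6)² = 9.000
te_B = (3 + 4·4 + 17)/6 = 36/6 = 6; σ²_B = ((17−3)/6)² = 5.444
te_C = (4 + 4·8 + 12)/6 = 48/6 = 8; σ²_C = ((12−4)/6)² = 1.778
te_D = (10 + 4·13 + 28)/6 = 90/6 = 15; σ²_D = ((28−10)/6)² = 9.000
te_E = (1 + 4·4 + 7)/6 = 24/6 = 4; σ²_E = ((7−1)/6)² = 1.000
te_F = (6 + 4·7 + 8)/6 = 42/6 = 7; σ²_F = ((8−6)/6)² = 0.111
te_G = (4 + 4·5 + 6)/6 = 30/6 = 5; σ²_G = ((6−4)/6)² = 0.111
te_H = (8 + 4·10 + 18)/6 = 66/6 = 11; σ²_H = ((18−8)/6)² = 2.778
te_I = (10 + 4·13 + 16)/6 = 78/6 = 13; σ²_I = ((16−10)/6)² = 1.000
te_J = (1 + 4·5 + 9)/6 = 30/6 = 5; σ²_J = ((9−1)/6)² = 1.778

Forward pass:
ES_A = 0; EF_A = 10
ES_B = 0; EF_B = 6
ES_C = 0; EF_C = 8
ES_D = 0; EF_D = 15
ES_E = max(EF_C=8, EF_D=15) = 15; EF_E = 15+4 = 19
ES_F = max(EF_B=6, EF_E=19) = 19; EF_F = 19+7 = 26
ES_G = max(EF_D=15, EF_F=26) = 26; EF_G = 26+5 = 31
ES_H = 8; EF_H = 8+11 = 19
ES_I = 26; EF_I = 26+13 = 39
ES_J = max(EF_A=10, EF_G=31, EF_H=19, EF_I=39) = 39; EF_J = 39+5 = 44
Expected project duration μ = 44 days. Critical path: D → E → F → I → J.

Variance along critical path = 9.000 + 1.000 + 0.111 + 1.000 + 1.778 = 12.889; σ = 3.590 days.
D = μ + z·σ = 44 + 0.842·3.590 = 47.0 days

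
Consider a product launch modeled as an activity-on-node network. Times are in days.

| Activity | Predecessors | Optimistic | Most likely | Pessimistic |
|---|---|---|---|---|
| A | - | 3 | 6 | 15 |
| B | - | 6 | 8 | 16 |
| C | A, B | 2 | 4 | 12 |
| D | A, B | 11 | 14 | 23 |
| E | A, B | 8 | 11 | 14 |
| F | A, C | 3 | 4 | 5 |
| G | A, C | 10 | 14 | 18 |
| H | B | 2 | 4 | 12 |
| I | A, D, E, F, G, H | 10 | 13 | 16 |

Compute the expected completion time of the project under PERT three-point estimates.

41 days

te_A = (3 + 4·6 + 15)/6 = 42/6 = 7
te_B = (6 + 4·8 + 16)/6 = 54/6 = 9
te_C = (2 + 4·4 + 12)/6 = 30/6 = 5
te_D = (11 + 4·14 + 23)/6 = 90/6 = 15
te_E = (8 + 4·11 + 14)/6 = 66/6 = 11
te_F = (3 + 4·4 + 5)/6 = 24/6 = 4
te_G = (10 + 4·14 + 18)/6 = 84/6 = 14
te_H = (2 + 4·4 + 12)/6 = 30/6 = 5
te_I = (10 + 4·13 + 16)/6 = 78/6 = 13

Forward pass:
ES_A = 0; EF_A = 7
ES_B = 0; EF_B = 9
ES_C = max(EF_A=7, EF_B=9) = 9; EF_C = 9+5 = 14
ES_D = max(EF_A=7, EF_B=9) = 9; EF_D = 9+15 = 24
ES_E = max(EF_A=7, EF_B=9) = 9; EF_E = 9+11 = 20
ES_F = max(EF_A=7, EF_C=14) = 14; EF_F = 14+4 = 18
ES_G = max(EF_A=7, EF_C=14) = 14; EF_G = 14+14 = 28
ES_H = 9; EF_H = 9+5 = 14
ES_I = max(EF_A=7, EF_D=24, EF_E=20, EF_F=18, EF_G=28, EF_H=14) = 28; EF_I = 28+13 = 41
Expected project duration μ = 41 days. Critical path: B → C → G → I.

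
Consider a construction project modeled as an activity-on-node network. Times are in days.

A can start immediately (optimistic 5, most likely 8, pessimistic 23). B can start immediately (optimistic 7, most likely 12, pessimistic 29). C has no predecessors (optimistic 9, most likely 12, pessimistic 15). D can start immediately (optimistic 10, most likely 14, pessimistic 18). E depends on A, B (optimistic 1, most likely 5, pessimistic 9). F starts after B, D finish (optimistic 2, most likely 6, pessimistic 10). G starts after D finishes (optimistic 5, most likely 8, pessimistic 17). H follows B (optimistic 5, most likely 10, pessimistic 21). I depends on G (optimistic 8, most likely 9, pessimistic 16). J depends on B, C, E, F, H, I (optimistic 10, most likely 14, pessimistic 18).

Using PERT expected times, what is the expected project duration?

te_A = (5 + 4·8 + 23)/6 = 60/6 = 10
te_B = (7 + 4·12 + 29)/6 = 84/6 = 14
te_C = (9 + 4·12 + 15)/6 = 72/6 = 12
te_D = (10 + 4·14 + 18)/6 = 84/6 = 14
te_E = (1 + 4·5 + 9)/6 = 30/6 = 5
te_F = (2 + 4·6 + 10)/6 = 36/6 = 6
te_G = (5 + 4·8 + 17)/6 = 54/6 = 9
te_H = (5 + 4·10 + 21)/6 = 66/6 = 11
te_I = (8 + 4·9 + 16)/6 = 60/6 = 10
te_J = (10 + 4·14 + 18)/6 = 84/6 = 14

Forward pass:
ES_A = 0; EF_A = 10
ES_B = 0; EF_B = 14
ES_C = 0; EF_C = 12
ES_D = 0; EF_D = 14
ES_E = max(EF_A=10, EF_B=14) = 14; EF_E = 14+5 = 19
ES_F = max(EF_B=14, EF_D=14) = 14; EF_F = 14+6 = 20
ES_G = 14; EF_G = 14+9 = 23
ES_H = 14; EF_H = 14+11 = 25
ES_I = 23; EF_I = 23+10 = 33
ES_J = max(EF_B=14, EF_C=12, EF_E=19, EF_F=20, EF_H=25, EF_I=33) = 33; EF_J = 33+14 = 47
Expected project duration μ = 47 days. Critical path: D → G → I → J.

47 days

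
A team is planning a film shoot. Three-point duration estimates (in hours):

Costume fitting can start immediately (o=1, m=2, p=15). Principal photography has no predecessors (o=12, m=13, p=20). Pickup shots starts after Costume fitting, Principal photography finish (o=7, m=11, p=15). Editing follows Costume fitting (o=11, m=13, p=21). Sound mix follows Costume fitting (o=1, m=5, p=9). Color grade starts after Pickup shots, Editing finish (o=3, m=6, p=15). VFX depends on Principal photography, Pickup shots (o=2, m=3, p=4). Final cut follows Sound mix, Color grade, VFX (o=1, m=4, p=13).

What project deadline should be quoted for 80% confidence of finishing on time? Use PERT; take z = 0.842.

te_Costume fitting = (1 + 4·2 + 15)/6 = 24/6 = 4; σ²_Costume fitting = ((15−1)/6)² = 5.444
te_Principal photography = (12 + 4·13 + 20)/6 = 84/6 = 14; σ²_Principal photography = ((20−12)/6)² = 1.778
te_Pickup shots = (7 + 4·11 + 15)/6 = 66/6 = 11; σ²_Pickup shots = ((15−7)/6)² = 1.778
te_Editing = (11 + 4·13 + 21)/6 = 84/6 = 14; σ²_Editing = ((21−11)/6)² = 2.778
te_Sound mix = (1 + 4·5 + 9)/6 = 30/6 = 5; σ²_Sound mix = ((9−1)/6)² = 1.778
te_Color grade = (3 + 4·6 + 15)/6 = 42/6 = 7; σ²_Color grade = ((15−3)/6)² = 4.000
te_VFX = (2 + 4·3 + 4)/6 = 18/6 = 3; σ²_VFX = ((4−2)/6)² = 0.111
te_Final cut = (1 + 4·4 + 13)/6 = 30/6 = 5; σ²_Final cut = ((13−1)/6)² = 4.000

Forward pass:
ES_Costume fitting = 0; EF_Costume fitting = 4
ES_Principal photography = 0; EF_Principal photography = 14
ES_Pickup shots = max(EF_Costume fitting=4, EF_Principal photography=14) = 14; EF_Pickup shots = 14+11 = 25
ES_Editing = 4; EF_Editing = 4+14 = 18
ES_Sound mix = 4; EF_Sound mix = 4+5 = 9
ES_Color grade = max(EF_Pickup shots=25, EF_Editing=18) = 25; EF_Color grade = 25+7 = 32
ES_VFX = max(EF_Principal photography=14, EF_Pickup shots=25) = 25; EF_VFX = 25+3 = 28
ES_Final cut = max(EF_Sound mix=9, EF_Color grade=32, EF_VFX=28) = 32; EF_Final cut = 32+5 = 37
Expected project duration μ = 37 hours. Critical path: Principal photography → Pickup shots → Color grade → Final cut.

Variance along critical path = 1.778 + 1.778 + 4.000 + 4.000 = 11.556; σ = 3.399 hours.
D = μ + z·σ = 37 + 0.842·3.399 = 39.9 hours

39.9 hours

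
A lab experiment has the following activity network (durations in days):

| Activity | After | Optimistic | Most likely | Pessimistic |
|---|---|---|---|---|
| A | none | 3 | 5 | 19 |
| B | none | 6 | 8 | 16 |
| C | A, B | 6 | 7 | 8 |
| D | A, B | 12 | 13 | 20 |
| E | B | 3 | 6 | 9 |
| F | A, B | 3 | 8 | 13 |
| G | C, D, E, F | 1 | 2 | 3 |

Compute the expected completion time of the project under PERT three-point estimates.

te_A = (3 + 4·5 + 19)/6 = 42/6 = 7
te_B = (6 + 4·8 + 16)/6 = 54/6 = 9
te_C = (6 + 4·7 + 8)/6 = 42/6 = 7
te_D = (12 + 4·13 + 20)/6 = 84/6 = 14
te_E = (3 + 4·6 + 9)/6 = 36/6 = 6
te_F = (3 + 4·8 + 13)/6 = 48/6 = 8
te_G = (1 + 4·2 + 3)/6 = 12/6 = 2

Forward pass:
ES_A = 0; EF_A = 7
ES_B = 0; EF_B = 9
ES_C = max(EF_A=7, EF_B=9) = 9; EF_C = 9+7 = 16
ES_D = max(EF_A=7, EF_B=9) = 9; EF_D = 9+14 = 23
ES_E = 9; EF_E = 9+6 = 15
ES_F = max(EF_A=7, EF_B=9) = 9; EF_F = 9+8 = 17
ES_G = max(EF_C=16, EF_D=23, EF_E=15, EF_F=17) = 23; EF_G = 23+2 = 25
Expected project duration μ = 25 days. Critical path: B → D → G.

25 days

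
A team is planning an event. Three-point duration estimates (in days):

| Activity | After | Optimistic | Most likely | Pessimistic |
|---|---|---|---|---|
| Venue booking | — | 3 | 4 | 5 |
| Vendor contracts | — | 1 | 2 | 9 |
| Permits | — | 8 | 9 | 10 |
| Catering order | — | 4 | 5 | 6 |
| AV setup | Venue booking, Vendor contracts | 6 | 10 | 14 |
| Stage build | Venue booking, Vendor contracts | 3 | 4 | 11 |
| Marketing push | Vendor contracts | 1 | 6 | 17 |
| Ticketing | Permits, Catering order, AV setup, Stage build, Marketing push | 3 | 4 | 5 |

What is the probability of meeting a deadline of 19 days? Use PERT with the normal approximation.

0.760

te_Venue booking = (3 + 4·4 + 5)/6 = 24/6 = 4; σ²_Venue booking = ((5−3)/6)² = 0.111
te_Vendor contracts = (1 + 4·2 + 9)/6 = 18/6 = 3; σ²_Vendor contracts = ((9−1)/6)² = 1.778
te_Permits = (8 + 4·9 + 10)/6 = 54/6 = 9; σ²_Permits = ((10−8)/6)² = 0.111
te_Catering order = (4 + 4·5 + 6)/6 = 30/6 = 5; σ²_Catering order = ((6−4)/6)² = 0.111
te_AV setup = (6 + 4·10 + 14)/6 = 60/6 = 10; σ²_AV setup = ((14−6)/6)² = 1.778
te_Stage build = (3 + 4·4 + 11)/6 = 30/6 = 5; σ²_Stage build = ((11−3)/6)² = 1.778
te_Marketing push = (1 + 4·6 + 17)/6 = 42/6 = 7; σ²_Marketing push = ((17−1)/6)² = 7.111
te_Ticketing = (3 + 4·4 + 5)/6 = 24/6 = 4; σ²_Ticketing = ((5−3)/6)² = 0.111

Forward pass:
ES_Venue booking = 0; EF_Venue booking = 4
ES_Vendor contracts = 0; EF_Vendor contracts = 3
ES_Permits = 0; EF_Permits = 9
ES_Catering order = 0; EF_Catering order = 5
ES_AV setup = max(EF_Venue booking=4, EF_Vendor contracts=3) = 4; EF_AV setup = 4+10 = 14
ES_Stage build = max(EF_Venue booking=4, EF_Vendor contracts=3) = 4; EF_Stage build = 4+5 = 9
ES_Marketing push = 3; EF_Marketing push = 3+7 = 10
ES_Ticketing = max(EF_Permits=9, EF_Catering order=5, EF_AV setup=14, EF_Stage build=9, EF_Marketing push=10) = 14; EF_Ticketing = 14+4 = 18
Expected project duration μ = 18 days. Critical path: Venue booking → AV setup → Ticketing.

Variance along critical path = 0.111 + 1.778 + 0.111 = 2.000; σ = √2.000 = 1.414 days.
Z = (19 − 18) / 1.414 = 0.707
P(T ≤ 19) = Φ(0.707) ≈ 0.760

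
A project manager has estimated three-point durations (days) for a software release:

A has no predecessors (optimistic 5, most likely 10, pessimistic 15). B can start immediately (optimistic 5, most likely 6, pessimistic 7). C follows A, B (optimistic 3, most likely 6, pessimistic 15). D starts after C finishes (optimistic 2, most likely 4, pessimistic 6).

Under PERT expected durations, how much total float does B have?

4 days

te_A = (5 + 4·10 + 15)/6 = 60/6 = 10
te_B = (5 + 4·6 + 7)/6 = 36/6 = 6
te_C = (3 + 4·6 + 15)/6 = 42/6 = 7
te_D = (2 + 4·4 + 6)/6 = 24/6 = 4

Forward pass:
ES_A = 0; EF_A = 10
ES_B = 0; EF_B = 6
ES_C = max(EF_A=10, EF_B=6) = 10; EF_C = 10+7 = 17
ES_D = 17; EF_D = 17+4 = 21
Expected project duration μ = 21 days. Critical path: A → C → D.

Backward pass:
LF_D = 21; LS_D = 21−4 = 17
LF_C = LS_D = 17; LS_C = 17−7 = 10
LF_B = LS_C = 10; LS_B = 10−6 = 4
LF_A = LS_C = 10; LS_A = 10−10 = 0
Slack_B = LS_B − ES_B = 4 − 0 = 4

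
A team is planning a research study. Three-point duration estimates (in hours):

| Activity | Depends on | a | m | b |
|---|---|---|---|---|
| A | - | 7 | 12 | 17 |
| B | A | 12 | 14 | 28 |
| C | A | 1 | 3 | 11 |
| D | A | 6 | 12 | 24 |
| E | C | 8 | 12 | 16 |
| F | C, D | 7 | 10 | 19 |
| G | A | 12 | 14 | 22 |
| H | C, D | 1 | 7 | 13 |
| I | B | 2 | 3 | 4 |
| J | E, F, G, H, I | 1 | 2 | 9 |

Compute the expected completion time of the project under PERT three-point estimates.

39 hours

te_A = (7 + 4·12 + 17)/6 = 72/6 = 12
te_B = (12 + 4·14 + 28)/6 = 96/6 = 16
te_C = (1 + 4·3 + 11)/6 = 24/6 = 4
te_D = (6 + 4·12 + 24)/6 = 78/6 = 13
te_E = (8 + 4·12 + 16)/6 = 72/6 = 12
te_F = (7 + 4·10 + 19)/6 = 66/6 = 11
te_G = (12 + 4·14 + 22)/6 = 90/6 = 15
te_H = (1 + 4·7 + 13)/6 = 42/6 = 7
te_I = (2 + 4·3 + 4)/6 = 18/6 = 3
te_J = (1 + 4·2 + 9)/6 = 18/6 = 3

Forward pass:
ES_A = 0; EF_A = 12
ES_B = 12; EF_B = 12+16 = 28
ES_C = 12; EF_C = 12+4 = 16
ES_D = 12; EF_D = 12+13 = 25
ES_E = 16; EF_E = 16+12 = 28
ES_F = max(EF_C=16, EF_D=25) = 25; EF_F = 25+11 = 36
ES_G = 12; EF_G = 12+15 = 27
ES_H = max(EF_C=16, EF_D=25) = 25; EF_H = 25+7 = 32
ES_I = 28; EF_I = 28+3 = 31
ES_J = max(EF_E=28, EF_F=36, EF_G=27, EF_H=32, EF_I=31) = 36; EF_J = 36+3 = 39
Expected project duration μ = 39 hours. Critical path: A → D → F → J.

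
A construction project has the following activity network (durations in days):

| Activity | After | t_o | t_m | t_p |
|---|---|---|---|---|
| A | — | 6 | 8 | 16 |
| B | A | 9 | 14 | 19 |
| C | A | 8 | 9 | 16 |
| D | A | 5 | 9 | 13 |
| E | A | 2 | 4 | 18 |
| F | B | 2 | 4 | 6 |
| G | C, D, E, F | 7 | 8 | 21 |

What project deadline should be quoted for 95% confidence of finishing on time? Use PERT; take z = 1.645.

te_A = (6 + 4·8 + 16)/6 = 54/6 = 9; σ²_A = ((16−6)/6)² = 2.778
te_B = (9 + 4·14 + 19)/6 = 84/6 = 14; σ²_B = ((19−9)/6)² = 2.778
te_C = (8 + 4·9 + 16)/6 = 60/6 = 10; σ²_C = ((16−8)/6)² = 1.778
te_D = (5 + 4·9 + 13)/6 = 54/6 = 9; σ²_D = ((13−5)/6)² = 1.778
te_E = (2 + 4·4 + 18)/6 = 36/6 = 6; σ²_E = ((18−2)/6)² = 7.111
te_F = (2 + 4·4 + 6)/6 = 24/6 = 4; σ²_F = ((6−2)/6)² = 0.444
te_G = (7 + 4·8 + 21)/6 = 60/6 = 10; σ²_G = ((21−7)/6)² = 5.444

Forward pass:
ES_A = 0; EF_A = 9
ES_B = 9; EF_B = 9+14 = 23
ES_C = 9; EF_C = 9+10 = 19
ES_D = 9; EF_D = 9+9 = 18
ES_E = 9; EF_E = 9+6 = 15
ES_F = 23; EF_F = 23+4 = 27
ES_G = max(EF_C=19, EF_D=18, EF_E=15, EF_F=27) = 27; EF_G = 27+10 = 37
Expected project duration μ = 37 days. Critical path: A → B → F → G.

Variance along critical path = 2.778 + 2.778 + 0.444 + 5.444 = 11.444; σ = 3.383 days.
D = μ + z·σ = 37 + 1.645·3.383 = 42.6 days

42.6 days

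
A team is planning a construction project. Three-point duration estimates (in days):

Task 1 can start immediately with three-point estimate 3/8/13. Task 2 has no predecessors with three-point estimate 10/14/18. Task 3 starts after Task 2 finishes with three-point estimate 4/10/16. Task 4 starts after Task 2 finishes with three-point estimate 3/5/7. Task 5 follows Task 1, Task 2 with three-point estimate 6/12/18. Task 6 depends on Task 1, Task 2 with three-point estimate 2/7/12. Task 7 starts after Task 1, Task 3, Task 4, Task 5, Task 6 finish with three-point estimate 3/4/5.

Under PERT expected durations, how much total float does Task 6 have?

te_Task 1 = (3 + 4·8 + 13)/6 = 48/6 = 8
te_Task 2 = (10 + 4·14 + 18)/6 = 84/6 = 14
te_Task 3 = (4 + 4·10 + 16)/6 = 60/6 = 10
te_Task 4 = (3 + 4·5 + 7)/6 = 30/6 = 5
te_Task 5 = (6 + 4·12 + 18)/6 = 72/6 = 12
te_Task 6 = (2 + 4·7 + 12)/6 = 42/6 = 7
te_Task 7 = (3 + 4·4 + 5)/6 = 24/6 = 4

Forward pass:
ES_Task 1 = 0; EF_Task 1 = 8
ES_Task 2 = 0; EF_Task 2 = 14
ES_Task 3 = 14; EF_Task 3 = 14+10 = 24
ES_Task 4 = 14; EF_Task 4 = 14+5 = 19
ES_Task 5 = max(EF_Task 1=8, EF_Task 2=14) = 14; EF_Task 5 = 14+12 = 26
ES_Task 6 = max(EF_Task 1=8, EF_Task 2=14) = 14; EF_Task 6 = 14+7 = 21
ES_Task 7 = max(EF_Task 1=8, EF_Task 3=24, EF_Task 4=19, EF_Task 5=26, EF_Task 6=21) = 26; EF_Task 7 = 26+4 = 30
Expected project duration μ = 30 days. Critical path: Task 2 → Task 5 → Task 7.

Backward pass:
LF_Task 7 = 30; LS_Task 7 = 30−4 = 26
LF_Task 6 = LS_Task 7 = 26; LS_Task 6 = 26−7 = 19
LF_Task 5 = LS_Task 7 = 26; LS_Task 5 = 26−12 = 14
LF_Task 4 = LS_Task 7 = 26; LS_Task 4 = 26−5 = 21
LF_Task 3 = LS_Task 7 = 26; LS_Task 3 = 26−10 = 16
LF_Task 2 = min(LS_Task 3=16, LS_Task 4=21, LS_Task 5=14, LS_Task 6=19) = 14; LS_Task 2 = 14−14 = 0
LF_Task 1 = min(LS_Task 5=14, LS_Task 6=19, LS_Task 7=26) = 14; LS_Task 1 = 14−8 = 6
Slack_Task 6 = LS_Task 6 − ES_Task 6 = 19 − 14 = 5

5 days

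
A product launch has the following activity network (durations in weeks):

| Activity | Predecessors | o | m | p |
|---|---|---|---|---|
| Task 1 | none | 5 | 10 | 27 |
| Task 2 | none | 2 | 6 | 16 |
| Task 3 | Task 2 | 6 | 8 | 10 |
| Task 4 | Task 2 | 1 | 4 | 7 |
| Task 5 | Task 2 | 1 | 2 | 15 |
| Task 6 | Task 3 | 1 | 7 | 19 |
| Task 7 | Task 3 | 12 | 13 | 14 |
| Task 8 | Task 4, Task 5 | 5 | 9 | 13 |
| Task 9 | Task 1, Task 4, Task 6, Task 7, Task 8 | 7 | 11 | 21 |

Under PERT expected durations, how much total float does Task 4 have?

te_Task 1 = (5 + 4·10 + 27)/6 = 72/6 = 12
te_Task 2 = (2 + 4·6 + 16)/6 = 42/6 = 7
te_Task 3 = (6 + 4·8 + 10)/6 = 48/6 = 8
te_Task 4 = (1 + 4·4 + 7)/6 = 24/6 = 4
te_Task 5 = (1 + 4·2 + 15)/6 = 24/6 = 4
te_Task 6 = (1 + 4·7 + 19)/6 = 48/6 = 8
te_Task 7 = (12 + 4·13 + 14)/6 = 78/6 = 13
te_Task 8 = (5 + 4·9 + 13)/6 = 54/6 = 9
te_Task 9 = (7 + 4·11 + 21)/6 = 72/6 = 12

Forward pass:
ES_Task 1 = 0; EF_Task 1 = 12
ES_Task 2 = 0; EF_Task 2 = 7
ES_Task 3 = 7; EF_Task 3 = 7+8 = 15
ES_Task 4 = 7; EF_Task 4 = 7+4 = 11
ES_Task 5 = 7; EF_Task 5 = 7+4 = 11
ES_Task 6 = 15; EF_Task 6 = 15+8 = 23
ES_Task 7 = 15; EF_Task 7 = 15+13 = 28
ES_Task 8 = max(EF_Task 4=11, EF_Task 5=11) = 11; EF_Task 8 = 11+9 = 20
ES_Task 9 = max(EF_Task 1=12, EF_Task 4=11, EF_Task 6=23, EF_Task 7=28, EF_Task 8=20) = 28; EF_Task 9 = 28+12 = 40
Expected project duration μ = 40 weeks. Critical path: Task 2 → Task 3 → Task 7 → Task 9.

Backward pass:
LF_Task 9 = 40; LS_Task 9 = 40−12 = 28
LF_Task 8 = LS_Task 9 = 28; LS_Task 8 = 28−9 = 19
LF_Task 7 = LS_Task 9 = 28; LS_Task 7 = 28−13 = 15
LF_Task 6 = LS_Task 9 = 28; LS_Task 6 = 28−8 = 20
LF_Task 5 = LS_Task 8 = 19; LS_Task 5 = 19−4 = 15
LF_Task 4 = min(LS_Task 8=19, LS_Task 9=28) = 19; LS_Task 4 = 19−4 = 15
LF_Task 3 = min(LS_Task 6=20, LS_Task 7=15) = 15; LS_Task 3 = 15−8 = 7
LF_Task 2 = min(LS_Task 3=7, LS_Task 4=15, LS_Task 5=15) = 7; LS_Task 2 = 7−7 = 0
LF_Task 1 = LS_Task 9 = 28; LS_Task 1 = 28−12 = 16
Slack_Task 4 = LS_Task 4 − ES_Task 4 = 15 − 7 = 8

8 weeks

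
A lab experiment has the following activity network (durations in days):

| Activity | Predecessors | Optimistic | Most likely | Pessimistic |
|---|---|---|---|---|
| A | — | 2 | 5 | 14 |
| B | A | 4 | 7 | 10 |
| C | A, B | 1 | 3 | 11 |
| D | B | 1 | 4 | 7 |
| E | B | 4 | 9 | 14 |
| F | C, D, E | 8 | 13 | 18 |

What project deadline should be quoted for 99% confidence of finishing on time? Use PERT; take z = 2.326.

42.6 days

te_A = (2 + 4·5 + 14)/6 = 36/6 = 6; σ²_A = ((14−2)/6)² = 4.000
te_B = (4 + 4·7 + 10)/6 = 42/6 = 7; σ²_B = ((10−4)/6)² = 1.000
te_C = (1 + 4·3 + 11)/6 = 24/6 = 4; σ²_C = ((11−1)/6)² = 2.778
te_D = (1 + 4·4 + 7)/6 = 24/6 = 4; σ²_D = ((7−1)/6)² = 1.000
te_E = (4 + 4·9 + 14)/6 = 54/6 = 9; σ²_E = ((14−4)/6)² = 2.778
te_F = (8 + 4·13 + 18)/6 = 78/6 = 13; σ²_F = ((18−8)/6)² = 2.778

Forward pass:
ES_A = 0; EF_A = 6
ES_B = 6; EF_B = 6+7 = 13
ES_C = max(EF_A=6, EF_B=13) = 13; EF_C = 13+4 = 17
ES_D = 13; EF_D = 13+4 = 17
ES_E = 13; EF_E = 13+9 = 22
ES_F = max(EF_C=17, EF_D=17, EF_E=22) = 22; EF_F = 22+13 = 35
Expected project duration μ = 35 days. Critical path: A → B → E → F.

Variance along critical path = 4.000 + 1.000 + 2.778 + 2.778 = 10.556; σ = 3.249 days.
D = μ + z·σ = 35 + 2.326·3.249 = 42.6 days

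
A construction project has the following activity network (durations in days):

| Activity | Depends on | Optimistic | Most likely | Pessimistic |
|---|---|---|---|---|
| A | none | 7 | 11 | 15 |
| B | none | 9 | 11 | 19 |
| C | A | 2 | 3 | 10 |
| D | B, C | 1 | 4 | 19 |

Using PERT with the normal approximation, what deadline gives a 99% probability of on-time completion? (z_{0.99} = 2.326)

te_A = (7 + 4·11 + 15)/6 = 66/6 = 11; σ²_A = ((15−7)/6)² = 1.778
te_B = (9 + 4·11 + 19)/6 = 72/6 = 12; σ²_B = ((19−9)/6)² = 2.778
te_C = (2 + 4·3 + 10)/6 = 24/6 = 4; σ²_C = ((10−2)/6)² = 1.778
te_D = (1 + 4·4 + 19)/6 = 36/6 = 6; σ²_D = ((19−1)/6)² = 9.000

Forward pass:
ES_A = 0; EF_A = 11
ES_B = 0; EF_B = 12
ES_C = 11; EF_C = 11+4 = 15
ES_D = max(EF_B=12, EF_C=15) = 15; EF_D = 15+6 = 21
Expected project duration μ = 21 days. Critical path: A → C → D.

Variance along critical path = 1.778 + 1.778 + 9.000 = 12.556; σ = 3.543 days.
D = μ + z·σ = 21 + 2.326·3.543 = 29.2 days

29.2 days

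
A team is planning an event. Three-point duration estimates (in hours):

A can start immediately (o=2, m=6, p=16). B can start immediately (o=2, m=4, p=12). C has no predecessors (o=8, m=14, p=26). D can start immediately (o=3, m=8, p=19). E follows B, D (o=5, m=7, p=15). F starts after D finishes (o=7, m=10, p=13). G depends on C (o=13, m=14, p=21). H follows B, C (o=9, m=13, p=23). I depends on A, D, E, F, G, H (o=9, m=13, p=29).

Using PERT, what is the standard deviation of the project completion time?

te_A = (2 + 4·6 + 16)/6 = 42/6 = 7; σ²_A = ((16−2)/6)² = 5.444
te_B = (2 + 4·4 + 12)/6 = 30/6 = 5; σ²_B = ((12−2)/6)² = 2.778
te_C = (8 + 4·14 + 26)/6 = 90/6 = 15; σ²_C = ((26−8)/6)² = 9.000
te_D = (3 + 4·8 + 19)/6 = 54/6 = 9; σ²_D = ((19−3)/6)² = 7.111
te_E = (5 + 4·7 + 15)/6 = 48/6 = 8; σ²_E = ((15−5)/6)² = 2.778
te_F = (7 + 4·10 + 13)/6 = 60/6 = 10; σ²_F = ((13−7)/6)² = 1.000
te_G = (13 + 4·14 + 21)/6 = 90/6 = 15; σ²_G = ((21−13)/6)² = 1.778
te_H = (9 + 4·13 + 23)/6 = 84/6 = 14; σ²_H = ((23−9)/6)² = 5.444
te_I = (9 + 4·13 + 29)/6 = 90/6 = 15; σ²_I = ((29−9)/6)² = 11.111

Forward pass:
ES_A = 0; EF_A = 7
ES_B = 0; EF_B = 5
ES_C = 0; EF_C = 15
ES_D = 0; EF_D = 9
ES_E = max(EF_B=5, EF_D=9) = 9; EF_E = 9+8 = 17
ES_F = 9; EF_F = 9+10 = 19
ES_G = 15; EF_G = 15+15 = 30
ES_H = max(EF_B=5, EF_C=15) = 15; EF_H = 15+14 = 29
ES_I = max(EF_A=7, EF_D=9, EF_E=17, EF_F=19, EF_G=30, EF_H=29) = 30; EF_I = 30+15 = 45
Expected project duration μ = 45 hours. Critical path: C → G → I.

Variance along critical path = 9.000 + 1.778 + 11.111 = 21.889
σ = √21.889 = 4.679 hours

4.68 hours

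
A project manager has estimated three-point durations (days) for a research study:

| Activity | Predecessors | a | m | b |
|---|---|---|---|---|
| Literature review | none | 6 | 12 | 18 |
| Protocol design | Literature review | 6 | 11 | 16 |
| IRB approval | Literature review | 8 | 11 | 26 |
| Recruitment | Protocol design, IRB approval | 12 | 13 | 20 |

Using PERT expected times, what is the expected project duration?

39 days

te_Literature review = (6 + 4·12 + 18)/6 = 72/6 = 12
te_Protocol design = (6 + 4·11 + 16)/6 = 66/6 = 11
te_IRB approval = (8 + 4·11 + 26)/6 = 78/6 = 13
te_Recruitment = (12 + 4·13 + 20)/6 = 84/6 = 14

Forward pass:
ES_Literature review = 0; EF_Literature review = 12
ES_Protocol design = 12; EF_Protocol design = 12+11 = 23
ES_IRB approval = 12; EF_IRB approval = 12+13 = 25
ES_Recruitment = max(EF_Protocol design=23, EF_IRB approval=25) = 25; EF_Recruitment = 25+14 = 39
Expected project duration μ = 39 days. Critical path: Literature review → IRB approval → Recruitment.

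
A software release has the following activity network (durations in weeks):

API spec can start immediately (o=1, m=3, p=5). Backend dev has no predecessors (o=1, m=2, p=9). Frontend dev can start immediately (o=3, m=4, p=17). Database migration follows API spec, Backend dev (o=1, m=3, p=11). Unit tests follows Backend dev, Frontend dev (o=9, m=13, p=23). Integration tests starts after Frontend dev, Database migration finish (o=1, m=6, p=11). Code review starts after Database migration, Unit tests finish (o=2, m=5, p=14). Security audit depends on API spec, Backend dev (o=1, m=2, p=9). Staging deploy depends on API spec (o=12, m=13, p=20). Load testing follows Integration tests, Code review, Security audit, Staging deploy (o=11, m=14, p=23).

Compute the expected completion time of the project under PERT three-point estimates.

te_API spec = (1 + 4·3 + 5)/6 = 18/6 = 3
te_Backend dev = (1 + 4·2 + 9)/6 = 18/6 = 3
te_Frontend dev = (3 + 4·4 + 17)/6 = 36/6 = 6
te_Database migration = (1 + 4·3 + 11)/6 = 24/6 = 4
te_Unit tests = (9 + 4·13 + 23)/6 = 84/6 = 14
te_Integration tests = (1 + 4·6 + 11)/6 = 36/6 = 6
te_Code review = (2 + 4·5 + 14)/6 = 36/6 = 6
te_Security audit = (1 + 4·2 + 9)/6 = 18/6 = 3
te_Staging deploy = (12 + 4·13 + 20)/6 = 84/6 = 14
te_Load testing = (11 + 4·14 + 23)/6 = 90/6 = 15

Forward pass:
ES_API spec = 0; EF_API spec = 3
ES_Backend dev = 0; EF_Backend dev = 3
ES_Frontend dev = 0; EF_Frontend dev = 6
ES_Database migration = max(EF_API spec=3, EF_Backend dev=3) = 3; EF_Database migration = 3+4 = 7
ES_Unit tests = max(EF_Backend dev=3, EF_Frontend dev=6) = 6; EF_Unit tests = 6+14 = 20
ES_Integration tests = max(EF_Frontend dev=6, EF_Database migration=7) = 7; EF_Integration tests = 7+6 = 13
ES_Code review = max(EF_Database migration=7, EF_Unit tests=20) = 20; EF_Code review = 20+6 = 26
ES_Security audit = max(EF_API spec=3, EF_Backend dev=3) = 3; EF_Security audit = 3+3 = 6
ES_Staging deploy = 3; EF_Staging deploy = 3+14 = 17
ES_Load testing = max(EF_Integration tests=13, EF_Code review=26, EF_Security audit=6, EF_Staging deploy=17) = 26; EF_Load testing = 26+15 = 41
Expected project duration μ = 41 weeks. Critical path: Frontend dev → Unit tests → Code review → Load testing.

41 weeks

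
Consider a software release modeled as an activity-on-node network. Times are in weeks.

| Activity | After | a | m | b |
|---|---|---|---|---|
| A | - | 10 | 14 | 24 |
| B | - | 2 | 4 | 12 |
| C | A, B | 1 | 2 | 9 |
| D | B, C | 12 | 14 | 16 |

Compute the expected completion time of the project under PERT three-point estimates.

te_A = (10 + 4·14 + 24)/6 = 90/6 = 15
te_B = (2 + 4·4 + 12)/6 = 30/6 = 5
te_C = (1 + 4·2 + 9)/6 = 18/6 = 3
te_D = (12 + 4·14 + 16)/6 = 84/6 = 14

Forward pass:
ES_A = 0; EF_A = 15
ES_B = 0; EF_B = 5
ES_C = max(EF_A=15, EF_B=5) = 15; EF_C = 15+3 = 18
ES_D = max(EF_B=5, EF_C=18) = 18; EF_D = 18+14 = 32
Expected project duration μ = 32 weeks. Critical path: A → C → D.

32 weeks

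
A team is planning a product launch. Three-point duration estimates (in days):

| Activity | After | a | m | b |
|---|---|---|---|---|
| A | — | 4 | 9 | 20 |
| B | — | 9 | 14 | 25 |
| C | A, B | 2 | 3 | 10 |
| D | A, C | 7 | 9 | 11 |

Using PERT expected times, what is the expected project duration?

te_A = (4 + 4·9 + 20)/6 = 60/6 = 10
te_B = (9 + 4·14 + 25)/6 = 90/6 = 15
te_C = (2 + 4·3 + 10)/6 = 24/6 = 4
te_D = (7 + 4·9 + 11)/6 = 54/6 = 9

Forward pass:
ES_A = 0; EF_A = 10
ES_B = 0; EF_B = 15
ES_C = max(EF_A=10, EF_B=15) = 15; EF_C = 15+4 = 19
ES_D = max(EF_A=10, EF_C=19) = 19; EF_D = 19+9 = 28
Expected project duration μ = 28 days. Critical path: B → C → D.

28 days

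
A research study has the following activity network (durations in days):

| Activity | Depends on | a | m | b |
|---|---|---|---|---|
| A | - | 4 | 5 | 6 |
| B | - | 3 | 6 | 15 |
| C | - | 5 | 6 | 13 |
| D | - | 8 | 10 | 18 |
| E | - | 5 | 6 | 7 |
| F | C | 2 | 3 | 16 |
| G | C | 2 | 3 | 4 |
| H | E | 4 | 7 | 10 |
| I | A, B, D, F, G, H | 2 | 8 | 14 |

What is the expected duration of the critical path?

te_A = (4 + 4·5 + 6)/6 = 30/6 = 5
te_B = (3 + 4·6 + 15)/6 = 42/6 = 7
te_C = (5 + 4·6 + 13)/6 = 42/6 = 7
te_D = (8 + 4·10 + 18)/6 = 66/6 = 11
te_E = (5 + 4·6 + 7)/6 = 36/6 = 6
te_F = (2 + 4·3 + 16)/6 = 30/6 = 5
te_G = (2 + 4·3 + 4)/6 = 18/6 = 3
te_H = (4 + 4·7 + 10)/6 = 42/6 = 7
te_I = (2 + 4·8 + 14)/6 = 48/6 = 8

Forward pass:
ES_A = 0; EF_A = 5
ES_B = 0; EF_B = 7
ES_C = 0; EF_C = 7
ES_D = 0; EF_D = 11
ES_E = 0; EF_E = 6
ES_F = 7; EF_F = 7+5 = 12
ES_G = 7; EF_G = 7+3 = 10
ES_H = 6; EF_H = 6+7 = 13
ES_I = max(EF_A=5, EF_B=7, EF_D=11, EF_F=12, EF_G=10, EF_H=13) = 13; EF_I = 13+8 = 21
Expected project duration μ = 21 days. Critical path: E → H → I.

21 days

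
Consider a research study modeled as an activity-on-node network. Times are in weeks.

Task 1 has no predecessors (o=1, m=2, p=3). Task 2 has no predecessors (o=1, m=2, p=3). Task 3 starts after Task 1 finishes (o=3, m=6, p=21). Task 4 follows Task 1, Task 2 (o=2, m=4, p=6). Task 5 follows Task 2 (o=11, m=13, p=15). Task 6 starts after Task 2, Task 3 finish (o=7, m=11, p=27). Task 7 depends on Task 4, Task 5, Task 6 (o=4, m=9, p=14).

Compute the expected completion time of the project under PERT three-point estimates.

32 weeks

te_Task 1 = (1 + 4·2 + 3)/6 = 12/6 = 2
te_Task 2 = (1 + 4·2 + 3)/6 = 12/6 = 2
te_Task 3 = (3 + 4·6 + 21)/6 = 48/6 = 8
te_Task 4 = (2 + 4·4 + 6)/6 = 24/6 = 4
te_Task 5 = (11 + 4·13 + 15)/6 = 78/6 = 13
te_Task 6 = (7 + 4·11 + 27)/6 = 78/6 = 13
te_Task 7 = (4 + 4·9 + 14)/6 = 54/6 = 9

Forward pass:
ES_Task 1 = 0; EF_Task 1 = 2
ES_Task 2 = 0; EF_Task 2 = 2
ES_Task 3 = 2; EF_Task 3 = 2+8 = 10
ES_Task 4 = max(EF_Task 1=2, EF_Task 2=2) = 2; EF_Task 4 = 2+4 = 6
ES_Task 5 = 2; EF_Task 5 = 2+13 = 15
ES_Task 6 = max(EF_Task 2=2, EF_Task 3=10) = 10; EF_Task 6 = 10+13 = 23
ES_Task 7 = max(EF_Task 4=6, EF_Task 5=15, EF_Task 6=23) = 23; EF_Task 7 = 23+9 = 32
Expected project duration μ = 32 weeks. Critical path: Task 1 → Task 3 → Task 6 → Task 7.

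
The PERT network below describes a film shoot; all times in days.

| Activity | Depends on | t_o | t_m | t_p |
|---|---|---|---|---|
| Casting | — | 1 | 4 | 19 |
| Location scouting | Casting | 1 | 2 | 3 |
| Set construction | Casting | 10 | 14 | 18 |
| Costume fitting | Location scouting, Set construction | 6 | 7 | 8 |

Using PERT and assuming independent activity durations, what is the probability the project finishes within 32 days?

te_Casting = (1 + 4·4 + 19)/6 = 36/6 = 6; σ²_Casting = ((19−1)/6)² = 9.000
te_Location scouting = (1 + 4·2 + 3)/6 = 12/6 = 2; σ²_Location scouting = ((3−1)/6)² = 0.111
te_Set construction = (10 + 4·14 + 18)/6 = 84/6 = 14; σ²_Set construction = ((18−10)/6)² = 1.778
te_Costume fitting = (6 + 4·7 + 8)/6 = 42/6 = 7; σ²_Costume fitting = ((8−6)/6)² = 0.111

Forward pass:
ES_Casting = 0; EF_Casting = 6
ES_Location scouting = 6; EF_Location scouting = 6+2 = 8
ES_Set construction = 6; EF_Set construction = 6+14 = 20
ES_Costume fitting = max(EF_Location scouting=8, EF_Set construction=20) = 20; EF_Costume fitting = 20+7 = 27
Expected project duration μ = 27 days. Critical path: Casting → Set construction → Costume fitting.

Variance along critical path = 9.000 + 1.778 + 0.111 = 10.889; σ = √10.889 = 3.300 days.
Z = (32 − 27) / 3.300 = 1.515
P(T ≤ 32) = Φ(1.515) ≈ 0.935

0.935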